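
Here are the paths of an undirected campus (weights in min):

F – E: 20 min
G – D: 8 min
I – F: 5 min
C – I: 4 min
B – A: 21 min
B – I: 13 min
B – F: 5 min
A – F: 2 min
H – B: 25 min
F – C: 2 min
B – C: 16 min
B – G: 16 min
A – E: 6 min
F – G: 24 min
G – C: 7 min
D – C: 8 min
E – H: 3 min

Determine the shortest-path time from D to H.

21 min

Enumerating some paths:
D → G → C → F → A → E → H: 8+7+2+2+6+3 = 28
D → C → F → A → E → H: 8+2+2+6+3 = 21
D → C → I → F → A → E → H: 8+4+5+2+6+3 = 28
Cheapest is D → C → F → A → E → H at 21 min.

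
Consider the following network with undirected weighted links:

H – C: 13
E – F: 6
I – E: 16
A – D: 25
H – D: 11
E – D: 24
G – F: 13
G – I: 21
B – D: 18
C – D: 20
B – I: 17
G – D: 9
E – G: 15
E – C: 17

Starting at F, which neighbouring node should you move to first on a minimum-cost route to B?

Candidate routes:
F - E - D - B: 6+24+18 = 48
F - G - D - B: 13+9+18 = 40
F - E - G - D - B: 6+15+9+18 = 48
F - E - I - B: 6+16+17 = 39
Cheapest is F - E - I - B at 39.
So from F the first move is to E.

E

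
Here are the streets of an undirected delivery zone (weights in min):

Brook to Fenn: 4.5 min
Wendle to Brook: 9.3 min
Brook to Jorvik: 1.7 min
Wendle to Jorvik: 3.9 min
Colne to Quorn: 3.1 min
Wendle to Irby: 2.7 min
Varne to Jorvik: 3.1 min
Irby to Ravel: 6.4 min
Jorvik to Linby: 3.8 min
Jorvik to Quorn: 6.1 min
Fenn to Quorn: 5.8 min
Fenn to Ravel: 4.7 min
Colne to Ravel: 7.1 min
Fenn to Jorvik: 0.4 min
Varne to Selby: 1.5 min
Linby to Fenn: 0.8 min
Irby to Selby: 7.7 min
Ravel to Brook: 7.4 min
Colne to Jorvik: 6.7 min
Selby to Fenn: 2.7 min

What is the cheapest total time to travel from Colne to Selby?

Running Dijkstra from Colne:
Colne: 0
Quorn: 3.1  (via Colne)
Jorvik: 6.7  (via Colne)
Fenn: 7.1  (via Jorvik)
Ravel: 7.1  (via Colne)
Linby: 7.9  (via Fenn)
Brook: 8.4  (via Jorvik)
Selby: 9.8  (via Fenn)
Shortest route: Colne–Jorvik–Fenn–Selby = 9.8 min.

9.8 min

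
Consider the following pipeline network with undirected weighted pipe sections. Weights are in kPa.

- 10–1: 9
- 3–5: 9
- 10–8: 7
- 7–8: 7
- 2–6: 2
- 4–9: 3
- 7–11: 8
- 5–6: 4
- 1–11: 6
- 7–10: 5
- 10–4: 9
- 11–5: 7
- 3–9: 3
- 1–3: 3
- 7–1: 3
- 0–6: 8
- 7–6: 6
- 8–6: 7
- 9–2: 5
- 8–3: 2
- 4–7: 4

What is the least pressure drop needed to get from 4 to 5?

14 kPa

Settle nodes by increasing distance from 4:
4: 0
9: 3  (via 4)
7: 4  (via 4)
3: 6  (via 9)
1: 7  (via 7)
2: 8  (via 9)
8: 8  (via 3)
10: 9  (via 4)
6: 10  (via 7)
11: 12  (via 7)
5: 14  (via 6)
Shortest route: 4 → 7 → 6 → 5 = 14 kPa.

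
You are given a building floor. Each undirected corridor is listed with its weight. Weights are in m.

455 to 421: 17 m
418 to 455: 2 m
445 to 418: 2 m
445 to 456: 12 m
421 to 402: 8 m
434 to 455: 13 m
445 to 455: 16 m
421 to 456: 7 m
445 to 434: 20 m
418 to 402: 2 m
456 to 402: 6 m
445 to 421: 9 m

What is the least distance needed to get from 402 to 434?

Candidate routes:
402 - 418 - 455 - 434: 2+2+13 = 17
402 - 418 - 445 - 434: 2+2+20 = 24
Cheapest is 402 - 418 - 455 - 434 at 17 m.

17 m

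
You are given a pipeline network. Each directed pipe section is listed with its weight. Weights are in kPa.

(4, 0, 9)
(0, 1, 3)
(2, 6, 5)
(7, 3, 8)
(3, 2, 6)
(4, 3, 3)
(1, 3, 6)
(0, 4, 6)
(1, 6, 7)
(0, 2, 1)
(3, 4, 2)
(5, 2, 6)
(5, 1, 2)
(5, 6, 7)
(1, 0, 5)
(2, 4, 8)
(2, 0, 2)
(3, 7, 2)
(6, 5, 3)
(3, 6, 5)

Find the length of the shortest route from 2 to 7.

Shortest distances from 2:
2: 0
0: 2  (via 2)
1: 5  (via 0)
6: 5  (via 2)
4: 8  (via 2)
5: 8  (via 6)
3: 11  (via 1)
7: 13  (via 3)
Shortest route: 2 → 0 → 1 → 3 → 7 = 13 kPa.

13 kPa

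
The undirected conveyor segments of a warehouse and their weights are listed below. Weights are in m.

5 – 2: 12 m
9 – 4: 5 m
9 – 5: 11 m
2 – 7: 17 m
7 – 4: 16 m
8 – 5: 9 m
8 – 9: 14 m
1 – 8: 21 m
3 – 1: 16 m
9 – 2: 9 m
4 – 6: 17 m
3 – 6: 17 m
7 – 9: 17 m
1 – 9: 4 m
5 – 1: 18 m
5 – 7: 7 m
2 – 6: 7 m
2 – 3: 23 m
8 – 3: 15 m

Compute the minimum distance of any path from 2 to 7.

Settle nodes by increasing distance from 2:
2: 0
6: 7  (via 2)
9: 9  (via 2)
5: 12  (via 2)
1: 13  (via 9)
4: 14  (via 9)
7: 17  (via 2)
Shortest route: 2–7 = 17 m.

17 m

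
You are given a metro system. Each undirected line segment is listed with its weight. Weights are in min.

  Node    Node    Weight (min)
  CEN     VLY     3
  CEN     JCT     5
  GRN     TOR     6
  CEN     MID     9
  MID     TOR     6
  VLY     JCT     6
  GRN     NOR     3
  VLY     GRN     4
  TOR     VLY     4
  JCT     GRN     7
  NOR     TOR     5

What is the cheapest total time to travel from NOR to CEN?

10 min

Shortest distances from NOR:
NOR: 0
GRN: 3  (via NOR)
TOR: 5  (via NOR)
VLY: 7  (via GRN)
JCT: 10  (via GRN)
CEN: 10  (via VLY)
Shortest route: NOR → GRN → VLY → CEN = 10 min.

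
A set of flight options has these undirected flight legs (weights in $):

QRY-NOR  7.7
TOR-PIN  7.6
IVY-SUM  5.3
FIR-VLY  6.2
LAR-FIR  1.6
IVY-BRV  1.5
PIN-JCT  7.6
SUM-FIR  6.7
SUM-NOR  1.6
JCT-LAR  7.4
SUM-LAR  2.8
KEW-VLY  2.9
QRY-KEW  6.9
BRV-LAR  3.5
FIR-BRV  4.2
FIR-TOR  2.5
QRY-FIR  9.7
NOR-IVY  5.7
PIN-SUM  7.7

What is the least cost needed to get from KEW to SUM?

Settle nodes by increasing distance from KEW:
KEW: 0
VLY: 2.9  (via KEW)
QRY: 6.9  (via KEW)
FIR: 9.1  (via VLY)
LAR: 10.7  (via FIR)
TOR: 11.6  (via FIR)
BRV: 13.3  (via FIR)
SUM: 13.5  (via LAR)
Shortest route: KEW–VLY–FIR–LAR–SUM = $13.5.

$13.5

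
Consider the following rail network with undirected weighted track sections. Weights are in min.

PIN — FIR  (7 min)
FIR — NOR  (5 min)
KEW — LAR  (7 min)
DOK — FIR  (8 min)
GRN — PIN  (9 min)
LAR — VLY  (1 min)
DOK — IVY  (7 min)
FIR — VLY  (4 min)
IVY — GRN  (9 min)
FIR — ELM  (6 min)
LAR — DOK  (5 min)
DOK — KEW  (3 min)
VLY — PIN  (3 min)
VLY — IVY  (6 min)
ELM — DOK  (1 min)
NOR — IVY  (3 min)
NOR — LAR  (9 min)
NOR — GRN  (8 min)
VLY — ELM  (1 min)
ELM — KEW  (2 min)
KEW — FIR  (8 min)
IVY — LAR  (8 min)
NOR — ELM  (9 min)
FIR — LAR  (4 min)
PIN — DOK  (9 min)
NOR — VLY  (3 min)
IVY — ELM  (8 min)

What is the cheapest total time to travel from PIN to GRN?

Running Dijkstra from PIN:
PIN: 0
VLY: 3  (via PIN)
LAR: 4  (via VLY)
ELM: 4  (via VLY)
DOK: 5  (via ELM)
KEW: 6  (via ELM)
NOR: 6  (via VLY)
FIR: 7  (via PIN)
IVY: 9  (via VLY)
GRN: 9  (via PIN)
Shortest route: PIN → GRN = 9 min.

9 min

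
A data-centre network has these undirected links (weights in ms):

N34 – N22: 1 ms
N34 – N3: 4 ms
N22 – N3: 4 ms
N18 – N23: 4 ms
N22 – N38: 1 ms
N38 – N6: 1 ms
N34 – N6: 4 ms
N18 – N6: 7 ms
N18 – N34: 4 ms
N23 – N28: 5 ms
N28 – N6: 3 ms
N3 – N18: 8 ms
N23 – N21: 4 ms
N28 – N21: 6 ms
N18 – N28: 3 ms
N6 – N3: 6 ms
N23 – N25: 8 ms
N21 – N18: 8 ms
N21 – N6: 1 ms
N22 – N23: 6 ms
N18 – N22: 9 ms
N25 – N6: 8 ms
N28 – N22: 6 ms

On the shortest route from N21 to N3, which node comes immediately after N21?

N6

Enumerating some paths:
N21–N6–N3: 1+6 = 7
N21–N6–N38–N22–N34–N3: 1+1+1+1+4 = 8
N21–N6–N34–N3: 1+4+4 = 9
The minimum is 7 ms via N21–N6–N3.
So from N21 the first move is to N6.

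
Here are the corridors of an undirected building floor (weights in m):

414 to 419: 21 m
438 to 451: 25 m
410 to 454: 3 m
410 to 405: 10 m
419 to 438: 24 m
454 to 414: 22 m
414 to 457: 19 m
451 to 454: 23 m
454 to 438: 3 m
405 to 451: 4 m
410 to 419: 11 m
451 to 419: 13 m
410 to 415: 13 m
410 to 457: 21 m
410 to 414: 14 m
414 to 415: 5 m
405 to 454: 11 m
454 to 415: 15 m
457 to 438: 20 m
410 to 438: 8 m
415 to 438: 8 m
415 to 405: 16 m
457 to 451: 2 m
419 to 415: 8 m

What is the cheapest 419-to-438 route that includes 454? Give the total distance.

17 m

Best 419 to 454: 419 → 410 → 454 costing 14
Best 454 to 438: 454 → 438 costing 3
Total via 454: 14 + 3 = 17 m.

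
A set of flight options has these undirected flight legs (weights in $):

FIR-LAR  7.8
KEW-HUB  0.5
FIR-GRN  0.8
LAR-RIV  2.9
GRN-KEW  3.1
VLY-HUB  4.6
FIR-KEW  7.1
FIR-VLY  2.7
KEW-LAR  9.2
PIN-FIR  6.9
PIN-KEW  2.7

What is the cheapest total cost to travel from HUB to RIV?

Running Dijkstra from HUB:
HUB: 0
KEW: 0.5  (via HUB)
PIN: 3.2  (via KEW)
GRN: 3.6  (via KEW)
FIR: 4.4  (via GRN)
VLY: 4.6  (via HUB)
LAR: 9.7  (via KEW)
RIV: 12.6  (via LAR)
Shortest route: HUB → KEW → LAR → RIV = $12.6.

$12.6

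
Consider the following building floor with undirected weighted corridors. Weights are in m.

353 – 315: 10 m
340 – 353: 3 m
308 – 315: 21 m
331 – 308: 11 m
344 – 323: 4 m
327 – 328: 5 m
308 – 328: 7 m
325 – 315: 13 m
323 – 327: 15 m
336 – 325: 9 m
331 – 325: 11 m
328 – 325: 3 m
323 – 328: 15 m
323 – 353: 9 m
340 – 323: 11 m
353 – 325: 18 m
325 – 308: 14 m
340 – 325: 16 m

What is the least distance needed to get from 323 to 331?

Settle nodes by increasing distance from 323:
323: 0
344: 4  (via 323)
353: 9  (via 323)
340: 11  (via 323)
327: 15  (via 323)
328: 15  (via 323)
325: 18  (via 328)
315: 19  (via 353)
308: 22  (via 328)
336: 27  (via 325)
331: 29  (via 325)
Shortest route: 323–328–325–331 = 29 m.

29 m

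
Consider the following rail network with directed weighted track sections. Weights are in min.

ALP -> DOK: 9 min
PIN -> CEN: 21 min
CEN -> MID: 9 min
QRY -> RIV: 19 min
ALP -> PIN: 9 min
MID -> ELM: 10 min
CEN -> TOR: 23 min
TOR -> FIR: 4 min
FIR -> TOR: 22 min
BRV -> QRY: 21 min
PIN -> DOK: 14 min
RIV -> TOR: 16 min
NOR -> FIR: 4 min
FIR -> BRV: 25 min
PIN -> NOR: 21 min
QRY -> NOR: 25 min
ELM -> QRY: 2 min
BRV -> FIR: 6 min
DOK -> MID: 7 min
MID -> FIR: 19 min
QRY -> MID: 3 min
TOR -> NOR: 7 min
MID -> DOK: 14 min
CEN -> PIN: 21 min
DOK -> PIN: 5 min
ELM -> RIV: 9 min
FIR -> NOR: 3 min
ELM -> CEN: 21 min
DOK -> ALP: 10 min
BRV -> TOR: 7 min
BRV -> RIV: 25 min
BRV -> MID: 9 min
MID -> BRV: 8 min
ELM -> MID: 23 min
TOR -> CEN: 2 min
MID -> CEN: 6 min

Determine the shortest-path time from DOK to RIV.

Candidate routes:
DOK → MID → ELM → QRY → RIV: 7+10+2+19 = 38
DOK → MID → ELM → RIV: 7+10+9 = 26
DOK → MID → BRV → RIV: 7+8+25 = 40
Cheapest is DOK → MID → ELM → RIV at 26 min.

26 min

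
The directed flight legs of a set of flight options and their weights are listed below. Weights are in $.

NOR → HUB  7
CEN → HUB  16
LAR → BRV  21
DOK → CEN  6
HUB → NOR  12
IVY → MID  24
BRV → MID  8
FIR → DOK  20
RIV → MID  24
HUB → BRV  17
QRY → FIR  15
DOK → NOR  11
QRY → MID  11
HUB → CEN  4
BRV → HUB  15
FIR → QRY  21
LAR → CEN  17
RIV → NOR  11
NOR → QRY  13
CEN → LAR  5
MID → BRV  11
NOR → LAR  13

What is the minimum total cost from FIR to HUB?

Compare a few routes:
FIR - DOK - CEN - HUB: 20+6+16 = 42
FIR - DOK - NOR - HUB: 20+11+7 = 38
The minimum is $38 via FIR - DOK - NOR - HUB.

$38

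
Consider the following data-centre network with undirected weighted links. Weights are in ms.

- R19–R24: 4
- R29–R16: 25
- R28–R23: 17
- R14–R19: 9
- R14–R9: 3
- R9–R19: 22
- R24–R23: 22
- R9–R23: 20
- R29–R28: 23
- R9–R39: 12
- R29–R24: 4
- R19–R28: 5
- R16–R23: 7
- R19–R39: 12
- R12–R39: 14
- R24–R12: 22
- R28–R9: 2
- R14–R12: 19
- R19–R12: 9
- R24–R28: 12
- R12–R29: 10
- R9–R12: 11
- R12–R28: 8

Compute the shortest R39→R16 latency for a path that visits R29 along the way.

Shortest R39→R29: R39–R19–R24–R29 = 20
Shortest R29→R16: R29–R16 = 25
Total via R29: 20 + 25 = 45 ms.

45 ms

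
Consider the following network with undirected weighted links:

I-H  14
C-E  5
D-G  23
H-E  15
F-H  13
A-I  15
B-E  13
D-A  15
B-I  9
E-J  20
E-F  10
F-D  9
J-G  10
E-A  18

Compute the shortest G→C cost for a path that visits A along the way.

Best G to A: G–D–A costing 38
Best A to C: A–E–C costing 23
Total via A: 38 + 23 = 61.

61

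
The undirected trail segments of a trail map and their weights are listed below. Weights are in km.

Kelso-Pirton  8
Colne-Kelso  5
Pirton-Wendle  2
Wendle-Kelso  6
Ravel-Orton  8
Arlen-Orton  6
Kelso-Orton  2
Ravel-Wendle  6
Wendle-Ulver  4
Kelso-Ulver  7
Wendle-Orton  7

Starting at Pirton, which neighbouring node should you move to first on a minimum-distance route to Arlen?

Wendle

Compare a few routes:
Pirton–Wendle–Orton–Arlen: 2+7+6 = 15
Pirton–Wendle–Kelso–Orton–Arlen: 2+6+2+6 = 16
The minimum is 15 km via Pirton–Wendle–Orton–Arlen.
So from Pirton the first move is to Wendle.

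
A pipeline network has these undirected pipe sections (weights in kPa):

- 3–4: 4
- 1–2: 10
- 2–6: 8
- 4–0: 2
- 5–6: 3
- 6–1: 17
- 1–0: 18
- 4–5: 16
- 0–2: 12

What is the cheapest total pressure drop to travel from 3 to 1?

24 kPa

Running Dijkstra from 3:
3: 0
4: 4  (via 3)
0: 6  (via 4)
2: 18  (via 0)
5: 20  (via 4)
6: 23  (via 5)
1: 24  (via 0)
Shortest route: 3 → 4 → 0 → 1 = 24 kPa.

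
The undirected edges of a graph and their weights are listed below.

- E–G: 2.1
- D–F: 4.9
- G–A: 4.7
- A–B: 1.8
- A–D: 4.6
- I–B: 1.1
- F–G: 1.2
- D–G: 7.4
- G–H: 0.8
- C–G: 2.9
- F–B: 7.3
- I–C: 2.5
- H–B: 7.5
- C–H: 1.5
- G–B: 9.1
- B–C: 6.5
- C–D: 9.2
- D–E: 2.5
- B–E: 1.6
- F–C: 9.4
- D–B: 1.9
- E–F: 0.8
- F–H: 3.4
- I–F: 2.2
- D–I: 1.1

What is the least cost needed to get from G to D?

Settle nodes by increasing distance from G:
G: 0
H: 0.8  (via G)
F: 1.2  (via G)
E: 2  (via F)
C: 2.3  (via H)
I: 3.4  (via F)
B: 3.6  (via E)
D: 4.5  (via E)
Shortest route: G–F–E–D = 4.5.

4.5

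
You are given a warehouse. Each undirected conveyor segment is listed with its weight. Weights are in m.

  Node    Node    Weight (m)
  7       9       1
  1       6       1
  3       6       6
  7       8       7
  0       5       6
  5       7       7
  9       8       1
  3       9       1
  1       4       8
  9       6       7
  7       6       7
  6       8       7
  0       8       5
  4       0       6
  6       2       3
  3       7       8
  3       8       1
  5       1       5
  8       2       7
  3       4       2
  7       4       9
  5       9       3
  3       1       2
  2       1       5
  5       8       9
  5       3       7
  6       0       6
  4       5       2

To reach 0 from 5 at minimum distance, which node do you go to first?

Candidate routes:
5–0: 6 = 6
5–4–0: 2+6 = 8
5–9–8–0: 3+1+5 = 9
The minimum is 6 m via 5–0.
So from 5 the first move is to 0.

0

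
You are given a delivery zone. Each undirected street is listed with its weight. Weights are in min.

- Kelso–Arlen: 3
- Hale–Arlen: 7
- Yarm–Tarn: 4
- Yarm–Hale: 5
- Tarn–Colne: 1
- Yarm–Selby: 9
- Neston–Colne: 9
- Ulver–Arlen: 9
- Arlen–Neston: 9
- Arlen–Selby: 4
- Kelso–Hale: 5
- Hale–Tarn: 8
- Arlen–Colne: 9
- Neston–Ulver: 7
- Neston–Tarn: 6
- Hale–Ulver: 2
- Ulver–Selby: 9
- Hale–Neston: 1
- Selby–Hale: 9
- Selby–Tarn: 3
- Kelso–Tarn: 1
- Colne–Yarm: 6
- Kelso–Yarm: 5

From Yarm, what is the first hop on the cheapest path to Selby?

Tarn

Candidate routes:
Yarm → Tarn → Selby: 4+3 = 7
Yarm → Kelso → Tarn → Selby: 5+1+3 = 9
Yarm → Colne → Tarn → Selby: 6+1+3 = 10
Yarm → Selby: 9 = 9
Cheapest is Yarm → Tarn → Selby at 7 min.
So from Yarm the first move is to Tarn.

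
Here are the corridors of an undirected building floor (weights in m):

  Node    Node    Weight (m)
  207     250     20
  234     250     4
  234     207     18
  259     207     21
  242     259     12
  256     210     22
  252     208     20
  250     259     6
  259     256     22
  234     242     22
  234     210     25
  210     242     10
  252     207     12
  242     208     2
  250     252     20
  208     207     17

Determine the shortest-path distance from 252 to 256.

48 m

Compare a few routes:
252 - 250 - 259 - 256: 20+6+22 = 48
252 - 208 - 242 - 259 - 256: 20+2+12+22 = 56
252 - 208 - 242 - 210 - 256: 20+2+10+22 = 54
252 - 207 - 259 - 256: 12+21+22 = 55
Cheapest is 252 - 250 - 259 - 256 at 48 m.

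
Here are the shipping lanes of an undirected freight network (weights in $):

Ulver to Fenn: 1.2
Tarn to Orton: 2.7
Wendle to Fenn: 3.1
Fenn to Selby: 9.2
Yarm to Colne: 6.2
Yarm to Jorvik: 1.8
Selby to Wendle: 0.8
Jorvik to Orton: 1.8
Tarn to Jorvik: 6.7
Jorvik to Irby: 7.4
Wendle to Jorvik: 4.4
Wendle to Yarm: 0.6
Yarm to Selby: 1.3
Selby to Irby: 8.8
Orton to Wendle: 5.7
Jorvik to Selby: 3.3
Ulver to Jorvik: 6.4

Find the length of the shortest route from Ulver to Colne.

$11.1

Running Dijkstra from Ulver:
Ulver: 0
Fenn: 1.2  (via Ulver)
Wendle: 4.3  (via Fenn)
Yarm: 4.9  (via Wendle)
Selby: 5.1  (via Wendle)
Jorvik: 6.4  (via Ulver)
Orton: 8.2  (via Jorvik)
Tarn: 10.9  (via Orton)
Colne: 11.1  (via Yarm)
Shortest route: Ulver–Fenn–Wendle–Yarm–Colne = $11.1.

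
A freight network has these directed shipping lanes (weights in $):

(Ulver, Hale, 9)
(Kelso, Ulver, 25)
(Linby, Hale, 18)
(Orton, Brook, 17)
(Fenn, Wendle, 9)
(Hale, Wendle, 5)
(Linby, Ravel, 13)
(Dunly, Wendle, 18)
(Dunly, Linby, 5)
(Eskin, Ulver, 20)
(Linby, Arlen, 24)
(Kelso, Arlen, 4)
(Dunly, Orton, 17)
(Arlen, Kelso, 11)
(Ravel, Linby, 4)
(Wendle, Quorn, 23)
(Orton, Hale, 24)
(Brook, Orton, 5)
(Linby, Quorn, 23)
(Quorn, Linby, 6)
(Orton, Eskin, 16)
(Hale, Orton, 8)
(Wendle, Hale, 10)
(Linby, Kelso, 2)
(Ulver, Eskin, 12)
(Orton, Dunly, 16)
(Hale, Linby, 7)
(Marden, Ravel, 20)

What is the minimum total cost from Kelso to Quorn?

Shortest distances from Kelso:
Kelso: 0
Arlen: 4  (via Kelso)
Ulver: 25  (via Kelso)
Hale: 34  (via Ulver)
Eskin: 37  (via Ulver)
Wendle: 39  (via Hale)
Linby: 41  (via Hale)
Orton: 42  (via Hale)
Ravel: 54  (via Linby)
Dunly: 58  (via Orton)
Brook: 59  (via Orton)
Quorn: 62  (via Wendle)
Shortest route: Kelso → Ulver → Hale → Wendle → Quorn = $62.

$62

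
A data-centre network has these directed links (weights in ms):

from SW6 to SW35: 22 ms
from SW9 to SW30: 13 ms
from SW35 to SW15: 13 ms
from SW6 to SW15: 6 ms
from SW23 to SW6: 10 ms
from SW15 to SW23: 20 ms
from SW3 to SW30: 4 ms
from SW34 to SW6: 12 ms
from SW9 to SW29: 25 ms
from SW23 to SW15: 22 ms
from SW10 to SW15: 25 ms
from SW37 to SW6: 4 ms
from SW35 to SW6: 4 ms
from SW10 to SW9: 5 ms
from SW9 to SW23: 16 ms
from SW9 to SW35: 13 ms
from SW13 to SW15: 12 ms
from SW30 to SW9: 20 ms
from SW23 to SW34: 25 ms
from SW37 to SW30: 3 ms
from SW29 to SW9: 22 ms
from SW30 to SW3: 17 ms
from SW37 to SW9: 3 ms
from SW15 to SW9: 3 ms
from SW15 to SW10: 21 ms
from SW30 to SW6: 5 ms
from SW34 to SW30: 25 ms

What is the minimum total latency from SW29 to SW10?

66 ms

Settle nodes by increasing distance from SW29:
SW29: 0
SW9: 22  (via SW29)
SW35: 35  (via SW9)
SW30: 35  (via SW9)
SW23: 38  (via SW9)
SW6: 39  (via SW35)
SW15: 45  (via SW6)
SW3: 52  (via SW30)
SW34: 63  (via SW23)
SW10: 66  (via SW15)
Shortest route: SW29 → SW9 → SW35 → SW6 → SW15 → SW10 = 66 ms.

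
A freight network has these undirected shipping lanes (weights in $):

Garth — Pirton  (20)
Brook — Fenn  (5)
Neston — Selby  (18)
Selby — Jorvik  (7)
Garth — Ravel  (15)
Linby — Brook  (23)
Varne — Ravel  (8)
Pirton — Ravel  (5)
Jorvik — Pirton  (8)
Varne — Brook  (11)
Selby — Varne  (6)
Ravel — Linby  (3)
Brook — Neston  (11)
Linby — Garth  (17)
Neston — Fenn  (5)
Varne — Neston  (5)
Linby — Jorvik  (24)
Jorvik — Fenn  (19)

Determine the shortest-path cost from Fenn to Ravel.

$18

Running Dijkstra from Fenn:
Fenn: 0
Brook: 5  (via Fenn)
Neston: 5  (via Fenn)
Varne: 10  (via Neston)
Selby: 16  (via Varne)
Ravel: 18  (via Varne)
Shortest route: Fenn–Neston–Varne–Ravel = $18.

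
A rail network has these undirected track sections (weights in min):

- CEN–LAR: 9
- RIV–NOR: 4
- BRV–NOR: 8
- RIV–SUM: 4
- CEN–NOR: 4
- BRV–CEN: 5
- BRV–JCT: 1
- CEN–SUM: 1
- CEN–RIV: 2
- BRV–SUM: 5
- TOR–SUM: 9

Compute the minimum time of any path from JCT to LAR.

Running Dijkstra from JCT:
JCT: 0
BRV: 1  (via JCT)
CEN: 6  (via BRV)
SUM: 6  (via BRV)
RIV: 8  (via CEN)
NOR: 9  (via BRV)
LAR: 15  (via CEN)
Shortest route: JCT → BRV → CEN → LAR = 15 min.

15 min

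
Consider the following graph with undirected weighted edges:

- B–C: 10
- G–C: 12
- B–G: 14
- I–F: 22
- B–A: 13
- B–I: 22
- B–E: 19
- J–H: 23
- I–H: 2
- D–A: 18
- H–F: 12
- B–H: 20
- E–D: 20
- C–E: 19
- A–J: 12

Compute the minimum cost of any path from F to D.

Enumerating some paths:
F → H → B → A → D: 12+20+13+18 = 63
F → H → J → A → D: 12+23+12+18 = 65
F → H → B → E → D: 12+20+19+20 = 71
F → H → I → B → A → D: 12+2+22+13+18 = 67
The minimum is 63 via F → H → B → A → D.

63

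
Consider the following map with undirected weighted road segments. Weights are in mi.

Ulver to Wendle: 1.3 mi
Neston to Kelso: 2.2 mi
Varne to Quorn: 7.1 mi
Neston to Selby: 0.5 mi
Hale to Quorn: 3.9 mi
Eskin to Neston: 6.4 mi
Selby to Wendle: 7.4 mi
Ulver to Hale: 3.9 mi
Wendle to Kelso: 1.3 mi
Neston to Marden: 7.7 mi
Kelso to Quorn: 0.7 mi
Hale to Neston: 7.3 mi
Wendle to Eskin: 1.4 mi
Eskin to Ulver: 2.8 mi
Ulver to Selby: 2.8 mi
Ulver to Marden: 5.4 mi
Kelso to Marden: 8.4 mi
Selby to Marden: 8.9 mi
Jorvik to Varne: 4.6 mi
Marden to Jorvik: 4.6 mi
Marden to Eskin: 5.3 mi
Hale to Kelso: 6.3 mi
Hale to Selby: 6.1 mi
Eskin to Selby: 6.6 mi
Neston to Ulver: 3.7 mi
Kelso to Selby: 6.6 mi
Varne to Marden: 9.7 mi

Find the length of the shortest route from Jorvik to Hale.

13.9 mi

Candidate routes:
Jorvik - Marden - Ulver - Hale: 4.6+5.4+3.9 = 13.9
Jorvik - Varne - Quorn - Hale: 4.6+7.1+3.9 = 15.6
Cheapest is Jorvik - Marden - Ulver - Hale at 13.9 mi.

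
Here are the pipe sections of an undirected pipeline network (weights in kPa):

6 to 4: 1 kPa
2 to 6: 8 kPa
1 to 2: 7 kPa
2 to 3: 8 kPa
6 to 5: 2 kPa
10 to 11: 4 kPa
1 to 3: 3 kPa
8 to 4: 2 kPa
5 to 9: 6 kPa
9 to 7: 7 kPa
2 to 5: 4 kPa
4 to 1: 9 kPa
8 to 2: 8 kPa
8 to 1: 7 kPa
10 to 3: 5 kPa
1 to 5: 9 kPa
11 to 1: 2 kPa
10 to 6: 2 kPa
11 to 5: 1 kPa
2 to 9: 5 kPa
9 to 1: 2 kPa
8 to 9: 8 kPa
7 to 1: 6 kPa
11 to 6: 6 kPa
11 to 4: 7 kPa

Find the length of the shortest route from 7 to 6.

Shortest distances from 7:
7: 0
1: 6  (via 7)
9: 7  (via 7)
11: 8  (via 1)
3: 9  (via 1)
5: 9  (via 11)
6: 11  (via 5)
Shortest route: 7–1–11–5–6 = 11 kPa.

11 kPa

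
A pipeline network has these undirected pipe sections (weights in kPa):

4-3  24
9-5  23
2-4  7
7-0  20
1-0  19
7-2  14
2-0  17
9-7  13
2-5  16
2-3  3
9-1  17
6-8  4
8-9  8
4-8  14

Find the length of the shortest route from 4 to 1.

Candidate routes:
4 - 2 - 0 - 1: 7+17+19 = 43
4 - 8 - 9 - 1: 14+8+17 = 39
The minimum is 39 kPa via 4 - 8 - 9 - 1.

39 kPa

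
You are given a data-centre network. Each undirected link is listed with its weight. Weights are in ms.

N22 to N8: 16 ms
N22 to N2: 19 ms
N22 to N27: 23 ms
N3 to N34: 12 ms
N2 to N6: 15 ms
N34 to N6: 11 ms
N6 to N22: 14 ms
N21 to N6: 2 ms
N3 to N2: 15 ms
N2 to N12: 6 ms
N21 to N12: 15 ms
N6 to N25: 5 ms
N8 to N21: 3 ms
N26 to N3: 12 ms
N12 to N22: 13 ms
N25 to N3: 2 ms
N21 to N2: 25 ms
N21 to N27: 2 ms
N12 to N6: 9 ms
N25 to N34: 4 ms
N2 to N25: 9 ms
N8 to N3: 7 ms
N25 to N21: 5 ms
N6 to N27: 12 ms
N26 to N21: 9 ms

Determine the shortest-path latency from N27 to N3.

9 ms

Settle nodes by increasing distance from N27:
N27: 0
N21: 2  (via N27)
N6: 4  (via N21)
N8: 5  (via N21)
N25: 7  (via N21)
N3: 9  (via N25)
Shortest route: N27–N21–N25–N3 = 9 ms.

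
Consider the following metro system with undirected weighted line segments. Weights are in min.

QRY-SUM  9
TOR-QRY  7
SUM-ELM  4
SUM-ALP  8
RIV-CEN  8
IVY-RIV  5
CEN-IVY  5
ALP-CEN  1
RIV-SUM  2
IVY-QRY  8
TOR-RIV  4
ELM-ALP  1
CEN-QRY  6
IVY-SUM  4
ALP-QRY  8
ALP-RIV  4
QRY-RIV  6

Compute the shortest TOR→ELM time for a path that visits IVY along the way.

Shortest TOR→IVY: TOR–RIV–IVY = 9
Shortest IVY→ELM: IVY–CEN–ALP–ELM = 7
Total via IVY: 9 + 7 = 16 min.

16 min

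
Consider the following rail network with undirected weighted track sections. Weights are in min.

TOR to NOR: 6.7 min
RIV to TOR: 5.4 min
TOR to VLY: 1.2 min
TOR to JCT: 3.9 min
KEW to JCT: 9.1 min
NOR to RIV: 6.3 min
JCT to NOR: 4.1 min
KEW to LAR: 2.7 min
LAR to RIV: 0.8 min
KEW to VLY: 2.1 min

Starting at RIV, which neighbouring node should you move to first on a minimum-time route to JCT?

TOR

Candidate routes:
RIV → TOR → JCT: 5.4+3.9 = 9.3
RIV → NOR → JCT: 6.3+4.1 = 10.4
Cheapest is RIV → TOR → JCT at 9.3 min.
So from RIV the first move is to TOR.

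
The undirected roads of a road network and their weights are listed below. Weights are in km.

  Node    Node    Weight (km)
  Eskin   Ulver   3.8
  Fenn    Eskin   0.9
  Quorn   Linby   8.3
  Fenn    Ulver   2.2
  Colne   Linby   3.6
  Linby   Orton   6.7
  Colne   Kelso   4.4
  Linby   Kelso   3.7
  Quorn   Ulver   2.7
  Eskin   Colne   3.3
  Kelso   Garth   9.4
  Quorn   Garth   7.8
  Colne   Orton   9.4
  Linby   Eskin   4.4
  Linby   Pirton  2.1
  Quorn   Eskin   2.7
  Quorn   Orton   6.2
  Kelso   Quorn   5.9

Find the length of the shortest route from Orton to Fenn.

9.8 km

Running Dijkstra from Orton:
Orton: 0
Quorn: 6.2  (via Orton)
Linby: 6.7  (via Orton)
Pirton: 8.8  (via Linby)
Eskin: 8.9  (via Quorn)
Ulver: 8.9  (via Quorn)
Colne: 9.4  (via Orton)
Fenn: 9.8  (via Eskin)
Shortest route: Orton → Quorn → Eskin → Fenn = 9.8 km.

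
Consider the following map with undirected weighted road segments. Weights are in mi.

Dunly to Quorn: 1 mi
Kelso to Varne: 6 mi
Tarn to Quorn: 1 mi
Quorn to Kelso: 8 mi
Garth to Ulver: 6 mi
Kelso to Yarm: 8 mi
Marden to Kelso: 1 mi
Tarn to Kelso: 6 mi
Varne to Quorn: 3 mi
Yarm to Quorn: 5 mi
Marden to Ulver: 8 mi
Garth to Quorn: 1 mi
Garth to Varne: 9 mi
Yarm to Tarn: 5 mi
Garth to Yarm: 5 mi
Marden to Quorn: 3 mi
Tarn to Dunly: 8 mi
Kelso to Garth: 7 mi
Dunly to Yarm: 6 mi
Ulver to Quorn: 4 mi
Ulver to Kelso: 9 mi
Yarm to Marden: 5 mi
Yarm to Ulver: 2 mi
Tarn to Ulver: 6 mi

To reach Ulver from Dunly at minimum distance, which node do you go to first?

Quorn

Candidate routes:
Dunly–Quorn–Ulver: 1+4 = 5
Dunly–Quorn–Tarn–Ulver: 1+1+6 = 8
Dunly–Quorn–Garth–Ulver: 1+1+6 = 8
Dunly–Yarm–Ulver: 6+2 = 8
The minimum is 5 mi via Dunly–Quorn–Ulver.
So from Dunly the first move is to Quorn.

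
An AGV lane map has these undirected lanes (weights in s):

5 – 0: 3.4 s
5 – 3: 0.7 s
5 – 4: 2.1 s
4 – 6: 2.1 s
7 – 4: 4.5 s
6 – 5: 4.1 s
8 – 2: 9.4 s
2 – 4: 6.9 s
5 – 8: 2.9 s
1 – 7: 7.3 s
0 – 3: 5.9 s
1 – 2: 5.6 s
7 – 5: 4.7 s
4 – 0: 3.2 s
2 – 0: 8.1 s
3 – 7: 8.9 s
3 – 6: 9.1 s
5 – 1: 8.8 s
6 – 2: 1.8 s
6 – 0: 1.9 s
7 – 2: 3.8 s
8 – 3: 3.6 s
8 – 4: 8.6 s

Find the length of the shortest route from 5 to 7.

4.7 s

Compare a few routes:
5 → 7: 4.7 = 4.7
5 → 4 → 7: 2.1+4.5 = 6.6
Cheapest is 5 → 7 at 4.7 s.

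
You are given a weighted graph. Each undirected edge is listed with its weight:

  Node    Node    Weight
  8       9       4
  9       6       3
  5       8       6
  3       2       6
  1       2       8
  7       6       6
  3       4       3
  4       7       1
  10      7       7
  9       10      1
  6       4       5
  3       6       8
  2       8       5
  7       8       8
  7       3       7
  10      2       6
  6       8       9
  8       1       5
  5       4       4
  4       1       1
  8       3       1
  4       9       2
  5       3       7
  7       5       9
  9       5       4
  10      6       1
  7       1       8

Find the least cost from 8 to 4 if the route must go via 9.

6

Best 8 to 9: 8–9 costing 4
Shortest 9→4: 9–4 = 2
Total via 9: 4 + 2 = 6.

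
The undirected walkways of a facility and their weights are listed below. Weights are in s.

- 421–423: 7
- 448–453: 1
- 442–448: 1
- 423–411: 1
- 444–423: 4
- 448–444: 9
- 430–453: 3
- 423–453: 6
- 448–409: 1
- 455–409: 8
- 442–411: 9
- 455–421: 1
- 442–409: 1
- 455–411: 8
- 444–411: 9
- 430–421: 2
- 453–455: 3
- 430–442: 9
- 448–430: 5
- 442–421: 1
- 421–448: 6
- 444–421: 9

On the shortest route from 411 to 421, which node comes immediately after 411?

Candidate routes:
411 → 455 → 421: 8+1 = 9
411 → 423 → 421: 1+7 = 8
Cheapest is 411 → 423 → 421 at 8 s.
So from 411 the first move is to 423.

423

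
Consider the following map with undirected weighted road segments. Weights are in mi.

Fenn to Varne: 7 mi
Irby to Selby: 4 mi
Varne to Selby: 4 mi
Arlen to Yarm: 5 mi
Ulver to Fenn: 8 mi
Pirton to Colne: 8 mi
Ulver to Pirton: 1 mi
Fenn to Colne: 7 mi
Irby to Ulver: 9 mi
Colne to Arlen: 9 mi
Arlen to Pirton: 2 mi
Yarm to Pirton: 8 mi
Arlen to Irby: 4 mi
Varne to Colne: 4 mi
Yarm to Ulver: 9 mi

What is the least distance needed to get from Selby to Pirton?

Compare a few routes:
Selby–Varne–Colne–Pirton: 4+4+8 = 16
Selby–Irby–Arlen–Pirton: 4+4+2 = 10
Selby–Irby–Ulver–Pirton: 4+9+1 = 14
Cheapest is Selby–Irby–Arlen–Pirton at 10 mi.

10 mi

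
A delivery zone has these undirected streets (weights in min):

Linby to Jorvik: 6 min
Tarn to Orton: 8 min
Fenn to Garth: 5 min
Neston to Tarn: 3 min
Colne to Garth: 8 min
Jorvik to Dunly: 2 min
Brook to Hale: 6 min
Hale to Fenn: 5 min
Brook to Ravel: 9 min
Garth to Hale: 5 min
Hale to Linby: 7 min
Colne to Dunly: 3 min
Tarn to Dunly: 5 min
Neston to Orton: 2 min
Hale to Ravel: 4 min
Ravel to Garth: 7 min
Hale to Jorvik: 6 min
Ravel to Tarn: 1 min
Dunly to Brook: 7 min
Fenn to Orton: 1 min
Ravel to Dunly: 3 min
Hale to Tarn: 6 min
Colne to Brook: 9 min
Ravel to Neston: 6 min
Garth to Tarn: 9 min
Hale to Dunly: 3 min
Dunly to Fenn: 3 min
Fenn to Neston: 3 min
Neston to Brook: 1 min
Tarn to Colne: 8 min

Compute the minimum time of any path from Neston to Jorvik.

8 min

Candidate routes:
Neston → Fenn → Dunly → Jorvik: 3+3+2 = 8
Neston → Tarn → Ravel → Dunly → Jorvik: 3+1+3+2 = 9
Cheapest is Neston → Fenn → Dunly → Jorvik at 8 min.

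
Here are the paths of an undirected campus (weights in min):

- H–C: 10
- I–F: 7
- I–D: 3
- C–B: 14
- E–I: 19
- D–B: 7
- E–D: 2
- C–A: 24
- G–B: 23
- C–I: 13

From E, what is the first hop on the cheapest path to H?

D

Candidate routes:
E - I - C - H: 19+13+10 = 42
E - D - I - C - H: 2+3+13+10 = 28
E - D - B - C - H: 2+7+14+10 = 33
E - I - D - B - C - H: 19+3+7+14+10 = 53
The minimum is 28 min via E - D - I - C - H.
So from E the first move is to D.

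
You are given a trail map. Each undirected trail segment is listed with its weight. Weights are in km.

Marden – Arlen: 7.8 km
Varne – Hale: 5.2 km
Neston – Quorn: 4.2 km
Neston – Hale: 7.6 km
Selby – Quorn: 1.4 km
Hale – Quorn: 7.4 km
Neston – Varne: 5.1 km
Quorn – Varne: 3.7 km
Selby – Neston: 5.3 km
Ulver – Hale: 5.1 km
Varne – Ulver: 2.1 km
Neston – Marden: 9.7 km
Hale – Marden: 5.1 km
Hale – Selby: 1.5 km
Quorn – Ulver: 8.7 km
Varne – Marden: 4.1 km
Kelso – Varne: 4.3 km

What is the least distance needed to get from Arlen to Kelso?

16.2 km

Enumerating some paths:
Arlen → Marden → Hale → Varne → Kelso: 7.8+5.1+5.2+4.3 = 22.4
Arlen → Marden → Hale → Selby → Quorn → Varne → Kelso: 7.8+5.1+1.5+1.4+3.7+4.3 = 23.8
Arlen → Marden → Varne → Kelso: 7.8+4.1+4.3 = 16.2
Arlen → Marden → Hale → Ulver → Varne → Kelso: 7.8+5.1+5.1+2.1+4.3 = 24.4
Cheapest is Arlen → Marden → Varne → Kelso at 16.2 km.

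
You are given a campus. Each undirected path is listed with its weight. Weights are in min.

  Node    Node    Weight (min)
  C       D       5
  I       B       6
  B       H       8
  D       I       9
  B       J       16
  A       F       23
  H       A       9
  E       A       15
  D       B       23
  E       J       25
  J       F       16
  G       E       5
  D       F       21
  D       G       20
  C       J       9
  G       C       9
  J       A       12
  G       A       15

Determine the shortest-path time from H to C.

Candidate routes:
H → A → J → C: 9+12+9 = 30
H → B → J → C: 8+16+9 = 33
H → B → I → D → C: 8+6+9+5 = 28
The minimum is 28 min via H → B → I → D → C.

28 min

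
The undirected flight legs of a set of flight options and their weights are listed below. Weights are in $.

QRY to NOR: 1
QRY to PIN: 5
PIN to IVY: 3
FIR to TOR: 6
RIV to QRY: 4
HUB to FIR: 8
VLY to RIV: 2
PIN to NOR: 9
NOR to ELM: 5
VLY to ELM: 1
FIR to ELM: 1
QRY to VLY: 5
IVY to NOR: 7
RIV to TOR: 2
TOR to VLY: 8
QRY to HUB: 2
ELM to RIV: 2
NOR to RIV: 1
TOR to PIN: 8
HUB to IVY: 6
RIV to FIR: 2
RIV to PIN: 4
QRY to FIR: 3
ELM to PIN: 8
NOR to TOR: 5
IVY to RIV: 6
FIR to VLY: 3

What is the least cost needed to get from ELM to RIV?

$2

Running Dijkstra from ELM:
ELM: 0
FIR: 1  (via ELM)
VLY: 1  (via ELM)
RIV: 2  (via ELM)
Shortest route: ELM–RIV = $2.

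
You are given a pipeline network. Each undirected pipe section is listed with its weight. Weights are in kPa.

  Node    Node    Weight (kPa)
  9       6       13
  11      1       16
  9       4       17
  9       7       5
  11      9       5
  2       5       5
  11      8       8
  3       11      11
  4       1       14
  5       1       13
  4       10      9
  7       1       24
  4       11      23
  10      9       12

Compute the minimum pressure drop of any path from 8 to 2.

Settle nodes by increasing distance from 8:
8: 0
11: 8  (via 8)
9: 13  (via 11)
7: 18  (via 9)
3: 19  (via 11)
1: 24  (via 11)
10: 25  (via 9)
6: 26  (via 9)
4: 30  (via 9)
5: 37  (via 1)
2: 42  (via 5)
Shortest route: 8–11–1–5–2 = 42 kPa.

42 kPa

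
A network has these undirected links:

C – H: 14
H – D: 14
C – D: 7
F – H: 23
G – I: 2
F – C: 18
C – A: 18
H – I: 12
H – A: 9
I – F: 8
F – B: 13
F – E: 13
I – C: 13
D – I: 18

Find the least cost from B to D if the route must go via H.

47

Shortest B→H: B → F → I → H = 33
Shortest H→D: H → D = 14
Total via H: 33 + 14 = 47.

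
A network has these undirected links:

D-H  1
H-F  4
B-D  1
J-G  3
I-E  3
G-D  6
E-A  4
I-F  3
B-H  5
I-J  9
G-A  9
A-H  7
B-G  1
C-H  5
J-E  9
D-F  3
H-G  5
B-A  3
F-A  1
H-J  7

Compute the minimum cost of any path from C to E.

Shortest distances from C:
C: 0
H: 5  (via C)
D: 6  (via H)
B: 7  (via D)
G: 8  (via B)
F: 9  (via H)
A: 10  (via B)
J: 11  (via G)
I: 12  (via F)
E: 14  (via A)
Shortest route: C–H–D–B–A–E = 14.

14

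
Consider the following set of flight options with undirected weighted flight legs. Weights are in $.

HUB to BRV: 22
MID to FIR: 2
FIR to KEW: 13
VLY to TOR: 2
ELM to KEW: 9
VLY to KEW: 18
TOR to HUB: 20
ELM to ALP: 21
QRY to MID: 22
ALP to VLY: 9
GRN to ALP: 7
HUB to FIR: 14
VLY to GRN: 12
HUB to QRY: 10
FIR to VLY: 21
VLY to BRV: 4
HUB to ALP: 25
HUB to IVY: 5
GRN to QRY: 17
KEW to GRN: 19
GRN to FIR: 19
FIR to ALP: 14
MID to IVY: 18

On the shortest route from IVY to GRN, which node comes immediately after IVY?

Compare a few routes:
IVY–HUB–FIR–GRN: 5+14+19 = 38
IVY–HUB–QRY–GRN: 5+10+17 = 32
IVY–HUB–ALP–GRN: 5+25+7 = 37
The minimum is $32 via IVY–HUB–QRY–GRN.
So from IVY the first move is to HUB.

HUB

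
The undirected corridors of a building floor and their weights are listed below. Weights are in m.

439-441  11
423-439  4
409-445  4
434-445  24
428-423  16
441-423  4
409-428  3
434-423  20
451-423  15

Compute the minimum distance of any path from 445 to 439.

Settle nodes by increasing distance from 445:
445: 0
409: 4  (via 445)
428: 7  (via 409)
423: 23  (via 428)
434: 24  (via 445)
439: 27  (via 423)
Shortest route: 445 → 409 → 428 → 423 → 439 = 27 m.

27 m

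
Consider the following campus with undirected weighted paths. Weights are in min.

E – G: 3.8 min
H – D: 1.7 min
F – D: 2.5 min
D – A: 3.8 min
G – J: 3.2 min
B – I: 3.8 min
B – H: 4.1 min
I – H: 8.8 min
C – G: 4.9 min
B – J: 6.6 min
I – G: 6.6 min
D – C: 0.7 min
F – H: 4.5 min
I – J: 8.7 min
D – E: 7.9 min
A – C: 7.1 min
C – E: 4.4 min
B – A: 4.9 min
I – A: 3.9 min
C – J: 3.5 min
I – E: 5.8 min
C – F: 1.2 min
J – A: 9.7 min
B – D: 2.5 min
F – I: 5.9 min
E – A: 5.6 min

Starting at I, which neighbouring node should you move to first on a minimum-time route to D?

B

Compare a few routes:
I–A–D: 3.9+3.8 = 7.7
I–B–D: 3.8+2.5 = 6.3
The minimum is 6.3 min via I–B–D.
So from I the first move is to B.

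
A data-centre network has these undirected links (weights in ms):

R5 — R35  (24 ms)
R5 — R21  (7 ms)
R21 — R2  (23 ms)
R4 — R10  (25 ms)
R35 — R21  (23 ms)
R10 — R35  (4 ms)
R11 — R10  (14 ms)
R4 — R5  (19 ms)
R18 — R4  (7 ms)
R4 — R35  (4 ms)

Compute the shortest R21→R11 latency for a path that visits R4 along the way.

48 ms

Best R21 to R4: R21 → R5 → R4 costing 26
Shortest R4→R11: R4 → R35 → R10 → R11 = 22
Total via R4: 26 + 22 = 48 ms.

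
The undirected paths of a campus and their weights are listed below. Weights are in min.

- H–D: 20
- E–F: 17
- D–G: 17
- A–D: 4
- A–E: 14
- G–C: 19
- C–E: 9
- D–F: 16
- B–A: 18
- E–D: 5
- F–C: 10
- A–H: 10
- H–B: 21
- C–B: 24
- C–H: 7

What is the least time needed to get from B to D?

Enumerating some paths:
B–H–A–D: 21+10+4 = 35
B–A–D: 18+4 = 22
The minimum is 22 min via B–A–D.

22 min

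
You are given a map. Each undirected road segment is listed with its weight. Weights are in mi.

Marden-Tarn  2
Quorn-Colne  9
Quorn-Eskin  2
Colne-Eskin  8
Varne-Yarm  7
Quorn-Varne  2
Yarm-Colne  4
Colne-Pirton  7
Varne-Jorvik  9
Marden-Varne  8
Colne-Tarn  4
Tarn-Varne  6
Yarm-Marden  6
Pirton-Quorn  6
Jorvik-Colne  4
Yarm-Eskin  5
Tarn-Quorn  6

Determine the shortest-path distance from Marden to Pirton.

13 mi

Shortest distances from Marden:
Marden: 0
Tarn: 2  (via Marden)
Colne: 6  (via Tarn)
Yarm: 6  (via Marden)
Quorn: 8  (via Tarn)
Varne: 8  (via Marden)
Eskin: 10  (via Quorn)
Jorvik: 10  (via Colne)
Pirton: 13  (via Colne)
Shortest route: Marden → Tarn → Colne → Pirton = 13 mi.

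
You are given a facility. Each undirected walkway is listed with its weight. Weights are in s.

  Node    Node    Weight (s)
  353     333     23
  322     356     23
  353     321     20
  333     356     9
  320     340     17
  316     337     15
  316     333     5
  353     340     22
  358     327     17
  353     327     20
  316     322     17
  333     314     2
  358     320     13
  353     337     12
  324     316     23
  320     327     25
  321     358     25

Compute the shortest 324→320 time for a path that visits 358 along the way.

100 s

Shortest 324→358: 324–316–337–353–327–358 = 87
Best 358 to 320: 358–320 costing 13
Total via 358: 87 + 13 = 100 s.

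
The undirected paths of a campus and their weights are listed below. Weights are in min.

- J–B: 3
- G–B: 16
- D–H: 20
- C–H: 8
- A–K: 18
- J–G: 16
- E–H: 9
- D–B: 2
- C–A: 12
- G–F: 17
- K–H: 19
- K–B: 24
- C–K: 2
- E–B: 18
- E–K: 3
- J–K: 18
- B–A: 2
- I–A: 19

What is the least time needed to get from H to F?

Compare a few routes:
H - C - A - B - J - G - F: 8+12+2+3+16+17 = 58
H - C - A - B - G - F: 8+12+2+16+17 = 55
H - D - B - J - G - F: 20+2+3+16+17 = 58
The minimum is 55 min via H - C - A - B - G - F.

55 min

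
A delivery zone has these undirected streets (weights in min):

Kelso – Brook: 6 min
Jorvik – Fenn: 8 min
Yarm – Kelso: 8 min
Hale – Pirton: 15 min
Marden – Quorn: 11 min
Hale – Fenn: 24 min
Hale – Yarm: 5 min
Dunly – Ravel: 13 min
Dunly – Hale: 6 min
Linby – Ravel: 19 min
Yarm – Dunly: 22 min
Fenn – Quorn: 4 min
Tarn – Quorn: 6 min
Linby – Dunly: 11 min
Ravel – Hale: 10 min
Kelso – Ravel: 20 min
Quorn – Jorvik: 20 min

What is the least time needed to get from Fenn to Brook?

Compare a few routes:
Fenn → Hale → Ravel → Kelso → Brook: 24+10+20+6 = 60
Fenn → Hale → Yarm → Kelso → Brook: 24+5+8+6 = 43
Fenn → Hale → Dunly → Yarm → Kelso → Brook: 24+6+22+8+6 = 66
The minimum is 43 min via Fenn → Hale → Yarm → Kelso → Brook.

43 min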